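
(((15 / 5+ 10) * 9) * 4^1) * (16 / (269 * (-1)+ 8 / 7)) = -17472 / 625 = -27.96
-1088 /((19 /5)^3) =-136000 /6859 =-19.83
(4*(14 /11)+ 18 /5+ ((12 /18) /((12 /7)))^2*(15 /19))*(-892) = -221735813 /28215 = -7858.79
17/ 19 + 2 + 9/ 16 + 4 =2267/ 304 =7.46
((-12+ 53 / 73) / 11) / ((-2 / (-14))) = -5761 / 803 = -7.17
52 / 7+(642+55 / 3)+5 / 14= 28061 / 42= 668.12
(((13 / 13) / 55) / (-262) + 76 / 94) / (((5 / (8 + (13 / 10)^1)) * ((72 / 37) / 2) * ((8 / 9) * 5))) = 1884061053 / 5418160000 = 0.35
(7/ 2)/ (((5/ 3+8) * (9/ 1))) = 0.04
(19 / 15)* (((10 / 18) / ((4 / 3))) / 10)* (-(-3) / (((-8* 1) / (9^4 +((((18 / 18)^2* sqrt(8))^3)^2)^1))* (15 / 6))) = -134387 / 2400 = -55.99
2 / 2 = 1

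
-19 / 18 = -1.06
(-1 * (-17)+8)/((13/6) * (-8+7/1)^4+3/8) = 600/61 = 9.84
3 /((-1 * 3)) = -1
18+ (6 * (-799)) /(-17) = 300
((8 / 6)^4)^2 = 65536 / 6561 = 9.99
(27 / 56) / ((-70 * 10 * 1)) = -27 / 39200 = -0.00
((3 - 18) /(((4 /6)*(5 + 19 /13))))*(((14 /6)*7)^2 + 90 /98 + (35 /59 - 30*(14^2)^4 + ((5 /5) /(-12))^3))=14376419072637199435 /93252096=154167248665.78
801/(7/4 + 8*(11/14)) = 2492/25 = 99.68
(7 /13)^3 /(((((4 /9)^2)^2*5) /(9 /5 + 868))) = 9787089627 /14060800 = 696.05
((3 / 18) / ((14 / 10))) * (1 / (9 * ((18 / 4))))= 5 / 1701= 0.00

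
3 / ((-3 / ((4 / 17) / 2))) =-2 / 17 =-0.12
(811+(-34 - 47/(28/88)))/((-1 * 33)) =-4405/231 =-19.07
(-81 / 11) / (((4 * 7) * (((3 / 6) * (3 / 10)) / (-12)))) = 1620 / 77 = 21.04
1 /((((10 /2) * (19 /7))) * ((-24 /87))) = -203 /760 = -0.27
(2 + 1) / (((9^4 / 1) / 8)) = 8 / 2187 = 0.00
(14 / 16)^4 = 0.59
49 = 49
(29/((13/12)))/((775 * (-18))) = -58/30225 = -0.00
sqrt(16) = 4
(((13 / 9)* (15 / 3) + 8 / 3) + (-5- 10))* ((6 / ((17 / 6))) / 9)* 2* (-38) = 13984 / 153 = 91.40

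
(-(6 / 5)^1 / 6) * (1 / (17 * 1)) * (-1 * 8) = 8 / 85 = 0.09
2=2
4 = 4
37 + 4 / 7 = 263 / 7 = 37.57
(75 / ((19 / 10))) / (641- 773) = -125 / 418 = -0.30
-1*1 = -1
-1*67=-67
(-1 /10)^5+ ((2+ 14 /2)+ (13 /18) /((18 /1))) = 73224919 /8100000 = 9.04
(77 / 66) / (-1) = -7 / 6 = -1.17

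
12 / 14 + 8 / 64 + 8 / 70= 307 / 280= 1.10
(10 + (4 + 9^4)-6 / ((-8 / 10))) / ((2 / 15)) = 197475 / 4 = 49368.75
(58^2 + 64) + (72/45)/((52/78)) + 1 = 17157/5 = 3431.40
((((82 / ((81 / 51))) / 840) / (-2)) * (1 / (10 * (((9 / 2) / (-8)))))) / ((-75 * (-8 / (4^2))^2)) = -2788 / 9568125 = -0.00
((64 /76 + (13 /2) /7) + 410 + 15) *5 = 567605 /266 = 2133.85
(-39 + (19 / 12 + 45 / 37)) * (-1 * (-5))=-80365 / 444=-181.00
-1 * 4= -4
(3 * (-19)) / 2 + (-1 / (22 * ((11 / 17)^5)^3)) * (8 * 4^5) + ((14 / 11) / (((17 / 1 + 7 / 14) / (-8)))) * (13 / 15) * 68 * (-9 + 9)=-23451588772570634589433 / 91899459727144322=-255187.45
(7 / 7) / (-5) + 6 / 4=13 / 10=1.30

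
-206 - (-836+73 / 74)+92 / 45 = 2101423 / 3330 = 631.06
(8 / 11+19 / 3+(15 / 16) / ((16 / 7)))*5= 315565 / 8448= 37.35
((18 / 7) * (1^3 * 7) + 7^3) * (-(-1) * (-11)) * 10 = -39710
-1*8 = -8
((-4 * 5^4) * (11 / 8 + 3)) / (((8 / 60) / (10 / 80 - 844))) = 2215171875 / 32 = 69224121.09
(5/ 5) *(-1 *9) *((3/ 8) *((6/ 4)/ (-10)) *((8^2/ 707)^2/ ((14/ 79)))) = 409536/ 17494715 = 0.02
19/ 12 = 1.58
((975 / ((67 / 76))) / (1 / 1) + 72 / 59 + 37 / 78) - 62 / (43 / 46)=13806452951 / 13258362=1041.34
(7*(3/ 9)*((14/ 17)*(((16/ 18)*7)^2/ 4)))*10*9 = 768320/ 459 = 1673.90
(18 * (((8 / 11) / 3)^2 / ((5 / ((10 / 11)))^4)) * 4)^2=67108864 / 3138428376721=0.00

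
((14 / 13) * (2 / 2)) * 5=70 / 13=5.38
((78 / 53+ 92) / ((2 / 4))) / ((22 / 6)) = 50.98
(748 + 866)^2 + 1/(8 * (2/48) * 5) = 13024983/5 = 2604996.60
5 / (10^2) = 1 / 20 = 0.05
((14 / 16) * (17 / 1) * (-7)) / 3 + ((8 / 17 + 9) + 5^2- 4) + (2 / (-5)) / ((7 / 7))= -4.64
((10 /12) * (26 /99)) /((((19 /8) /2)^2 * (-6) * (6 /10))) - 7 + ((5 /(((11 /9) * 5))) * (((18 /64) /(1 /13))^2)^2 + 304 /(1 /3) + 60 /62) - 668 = 12049178182315213 /31366623264768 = 384.14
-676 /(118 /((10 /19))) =-3.02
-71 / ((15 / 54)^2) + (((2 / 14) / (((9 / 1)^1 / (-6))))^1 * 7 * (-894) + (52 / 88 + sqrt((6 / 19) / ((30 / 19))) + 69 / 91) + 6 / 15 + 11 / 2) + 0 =-7930694 / 25025 + sqrt(5) / 5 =-316.46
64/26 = 32/13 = 2.46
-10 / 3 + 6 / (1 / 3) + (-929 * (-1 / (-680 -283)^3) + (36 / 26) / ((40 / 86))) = 17.64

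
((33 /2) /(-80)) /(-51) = 11 /2720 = 0.00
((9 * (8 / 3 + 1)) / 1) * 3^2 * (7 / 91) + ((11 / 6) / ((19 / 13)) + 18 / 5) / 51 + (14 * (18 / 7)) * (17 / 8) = 18789938 / 188955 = 99.44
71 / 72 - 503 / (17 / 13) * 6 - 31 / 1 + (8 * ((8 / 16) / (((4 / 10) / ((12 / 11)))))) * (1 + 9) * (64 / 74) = -1117663495 / 498168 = -2243.55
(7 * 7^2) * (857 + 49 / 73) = 21475230 / 73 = 294181.23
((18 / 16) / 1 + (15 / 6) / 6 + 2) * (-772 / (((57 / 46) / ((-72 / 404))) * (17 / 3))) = 133170 / 1919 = 69.40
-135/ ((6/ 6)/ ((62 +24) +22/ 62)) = -361395/ 31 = -11657.90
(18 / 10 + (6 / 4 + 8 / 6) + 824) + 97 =27769 / 30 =925.63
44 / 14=22 / 7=3.14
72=72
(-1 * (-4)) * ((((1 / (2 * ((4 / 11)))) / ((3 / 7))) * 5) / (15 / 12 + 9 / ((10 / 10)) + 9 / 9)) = 154 / 27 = 5.70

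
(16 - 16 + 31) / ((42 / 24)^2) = 496 / 49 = 10.12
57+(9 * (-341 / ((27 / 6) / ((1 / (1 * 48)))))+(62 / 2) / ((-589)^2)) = 11493181 / 268584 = 42.79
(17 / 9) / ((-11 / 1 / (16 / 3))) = -272 / 297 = -0.92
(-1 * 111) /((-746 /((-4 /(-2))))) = 111 /373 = 0.30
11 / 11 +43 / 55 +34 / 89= 10592 / 4895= 2.16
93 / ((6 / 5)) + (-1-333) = -513 / 2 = -256.50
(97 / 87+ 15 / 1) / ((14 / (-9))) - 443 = -92032 / 203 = -453.36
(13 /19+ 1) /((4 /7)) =56 /19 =2.95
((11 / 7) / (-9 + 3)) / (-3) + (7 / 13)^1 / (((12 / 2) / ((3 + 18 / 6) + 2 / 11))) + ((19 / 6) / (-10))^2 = 2675161 / 3603600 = 0.74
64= 64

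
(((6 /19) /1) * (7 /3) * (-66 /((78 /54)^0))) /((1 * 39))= -308 /247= -1.25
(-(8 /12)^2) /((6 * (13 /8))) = -16 /351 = -0.05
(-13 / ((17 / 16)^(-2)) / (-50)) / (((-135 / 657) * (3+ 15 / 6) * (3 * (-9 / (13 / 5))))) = 3565393 / 142560000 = 0.03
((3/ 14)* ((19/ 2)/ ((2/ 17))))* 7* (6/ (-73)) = -2907/ 292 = -9.96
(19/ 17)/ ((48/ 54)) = 171/ 136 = 1.26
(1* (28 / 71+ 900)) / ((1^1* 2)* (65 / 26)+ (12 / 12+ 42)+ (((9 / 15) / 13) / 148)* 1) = 18.76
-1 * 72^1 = -72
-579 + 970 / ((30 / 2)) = -1543 / 3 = -514.33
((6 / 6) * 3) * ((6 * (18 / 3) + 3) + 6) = 135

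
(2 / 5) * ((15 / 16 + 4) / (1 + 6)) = 79 / 280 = 0.28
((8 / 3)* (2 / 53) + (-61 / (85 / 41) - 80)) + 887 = 10510306 / 13515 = 777.68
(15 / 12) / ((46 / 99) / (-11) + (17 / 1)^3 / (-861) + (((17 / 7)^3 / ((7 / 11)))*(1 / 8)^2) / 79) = -677518213680 / 3113301545261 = -0.22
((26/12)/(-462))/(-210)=13/582120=0.00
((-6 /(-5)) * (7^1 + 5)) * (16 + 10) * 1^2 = 1872 /5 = 374.40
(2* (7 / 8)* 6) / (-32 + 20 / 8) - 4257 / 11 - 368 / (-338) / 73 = -387.34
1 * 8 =8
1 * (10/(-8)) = -5/4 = -1.25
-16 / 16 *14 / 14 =-1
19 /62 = 0.31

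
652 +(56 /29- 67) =17021 /29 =586.93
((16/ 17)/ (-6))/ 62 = -4/ 1581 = -0.00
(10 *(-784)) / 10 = -784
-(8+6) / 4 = -3.50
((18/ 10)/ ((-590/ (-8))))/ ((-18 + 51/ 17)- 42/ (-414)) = -621/ 379075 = -0.00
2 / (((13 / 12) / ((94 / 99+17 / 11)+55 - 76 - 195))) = -394.16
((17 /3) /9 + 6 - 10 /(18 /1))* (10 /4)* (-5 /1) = -2050 /27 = -75.93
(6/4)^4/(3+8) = 81/176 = 0.46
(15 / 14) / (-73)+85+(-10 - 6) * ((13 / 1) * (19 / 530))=20997103 / 270830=77.53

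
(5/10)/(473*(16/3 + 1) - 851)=3/12868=0.00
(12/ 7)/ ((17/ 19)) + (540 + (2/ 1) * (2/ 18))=580630/ 1071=542.14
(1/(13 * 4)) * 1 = 1/52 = 0.02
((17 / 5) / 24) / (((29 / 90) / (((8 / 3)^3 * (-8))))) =-17408 / 261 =-66.70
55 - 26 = 29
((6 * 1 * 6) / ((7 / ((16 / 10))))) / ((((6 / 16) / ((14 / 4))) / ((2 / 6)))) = 128 / 5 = 25.60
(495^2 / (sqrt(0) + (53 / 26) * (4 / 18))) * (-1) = -540904.25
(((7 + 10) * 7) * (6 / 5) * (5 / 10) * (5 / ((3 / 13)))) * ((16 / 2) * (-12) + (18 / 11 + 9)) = -1452633 / 11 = -132057.55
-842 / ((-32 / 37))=15577 / 16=973.56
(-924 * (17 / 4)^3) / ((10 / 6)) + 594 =-41964.86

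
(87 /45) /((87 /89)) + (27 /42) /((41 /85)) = 85511 /25830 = 3.31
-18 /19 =-0.95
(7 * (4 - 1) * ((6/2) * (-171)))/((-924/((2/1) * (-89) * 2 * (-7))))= 319599/11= 29054.45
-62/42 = -31/21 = -1.48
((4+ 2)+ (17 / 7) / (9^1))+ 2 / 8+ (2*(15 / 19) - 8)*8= -214735 / 4788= -44.85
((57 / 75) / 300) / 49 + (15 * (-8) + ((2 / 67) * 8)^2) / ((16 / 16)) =-197870734709 / 1649707500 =-119.94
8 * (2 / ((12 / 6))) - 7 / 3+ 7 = 38 / 3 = 12.67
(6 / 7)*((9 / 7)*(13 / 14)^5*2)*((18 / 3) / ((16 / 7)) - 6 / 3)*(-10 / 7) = -250622775 / 184473632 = -1.36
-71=-71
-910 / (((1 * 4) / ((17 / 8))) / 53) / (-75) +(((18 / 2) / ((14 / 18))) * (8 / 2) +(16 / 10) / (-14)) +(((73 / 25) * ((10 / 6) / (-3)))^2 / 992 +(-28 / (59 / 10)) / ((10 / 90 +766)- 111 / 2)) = 4115240427646357 / 10611853610400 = 387.80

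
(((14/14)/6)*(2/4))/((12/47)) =47/144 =0.33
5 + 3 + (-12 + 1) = -3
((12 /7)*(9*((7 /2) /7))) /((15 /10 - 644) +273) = -108 /5173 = -0.02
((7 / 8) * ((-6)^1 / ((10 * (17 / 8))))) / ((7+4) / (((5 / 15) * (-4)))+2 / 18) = 756 / 24905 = 0.03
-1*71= -71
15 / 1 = 15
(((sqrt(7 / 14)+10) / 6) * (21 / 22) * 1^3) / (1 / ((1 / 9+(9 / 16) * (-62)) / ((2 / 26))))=-1138865 / 1584 - 227773 * sqrt(2) / 6336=-769.82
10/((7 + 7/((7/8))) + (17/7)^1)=35/61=0.57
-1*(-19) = 19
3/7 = 0.43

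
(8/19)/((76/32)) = 64/361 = 0.18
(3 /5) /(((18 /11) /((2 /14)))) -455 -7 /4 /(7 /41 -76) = -594031367 /1305780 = -454.92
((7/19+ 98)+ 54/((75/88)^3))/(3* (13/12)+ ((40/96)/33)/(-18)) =57.12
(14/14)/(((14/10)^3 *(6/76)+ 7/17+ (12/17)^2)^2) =1884442562500/2392067450161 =0.79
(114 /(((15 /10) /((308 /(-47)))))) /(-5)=23408 /235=99.61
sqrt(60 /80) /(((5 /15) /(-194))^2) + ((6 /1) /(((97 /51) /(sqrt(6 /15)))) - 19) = 293326.58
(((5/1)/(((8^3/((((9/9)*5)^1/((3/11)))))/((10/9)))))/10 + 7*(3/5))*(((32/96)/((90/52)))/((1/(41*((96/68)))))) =155464907/3304800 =47.04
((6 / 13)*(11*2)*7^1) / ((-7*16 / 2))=-33 / 26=-1.27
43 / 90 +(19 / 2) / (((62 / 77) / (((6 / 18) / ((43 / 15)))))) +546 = 131451053 / 239940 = 547.85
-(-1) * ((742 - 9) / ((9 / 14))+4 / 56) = 143677 / 126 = 1140.29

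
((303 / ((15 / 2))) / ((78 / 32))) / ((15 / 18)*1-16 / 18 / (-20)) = 19392 / 1027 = 18.88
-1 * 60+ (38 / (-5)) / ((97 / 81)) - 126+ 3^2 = -88923 / 485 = -183.35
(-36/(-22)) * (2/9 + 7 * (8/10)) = 524/55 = 9.53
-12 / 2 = -6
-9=-9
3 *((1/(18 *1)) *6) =1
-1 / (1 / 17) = -17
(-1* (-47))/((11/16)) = 752/11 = 68.36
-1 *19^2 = -361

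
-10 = -10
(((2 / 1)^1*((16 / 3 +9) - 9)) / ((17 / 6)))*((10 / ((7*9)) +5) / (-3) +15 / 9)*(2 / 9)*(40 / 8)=-6400 / 28917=-0.22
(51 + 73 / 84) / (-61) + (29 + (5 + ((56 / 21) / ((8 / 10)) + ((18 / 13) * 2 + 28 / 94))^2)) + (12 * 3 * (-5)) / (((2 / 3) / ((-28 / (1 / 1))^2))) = -1214340661797551 / 5738690412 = -211605.88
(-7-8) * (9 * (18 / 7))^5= -1673656512480 / 16807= -99580919.41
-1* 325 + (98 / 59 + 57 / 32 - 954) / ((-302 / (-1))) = -328.15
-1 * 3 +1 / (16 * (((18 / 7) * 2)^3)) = -2239145 / 746496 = -3.00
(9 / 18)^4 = 1 / 16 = 0.06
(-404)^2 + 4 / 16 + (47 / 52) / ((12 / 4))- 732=12673795 / 78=162484.55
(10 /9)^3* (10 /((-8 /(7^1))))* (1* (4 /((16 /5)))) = -21875 /1458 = -15.00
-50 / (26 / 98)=-2450 / 13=-188.46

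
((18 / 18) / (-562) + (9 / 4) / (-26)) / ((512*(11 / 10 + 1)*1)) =-12905 / 157108224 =-0.00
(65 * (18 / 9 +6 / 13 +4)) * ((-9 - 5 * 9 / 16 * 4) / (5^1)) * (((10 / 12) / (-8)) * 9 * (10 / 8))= 1993.36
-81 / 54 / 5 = -3 / 10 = -0.30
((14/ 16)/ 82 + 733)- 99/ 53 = 25420371/ 34768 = 731.14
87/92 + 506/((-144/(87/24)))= -156223/13248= -11.79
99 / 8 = 12.38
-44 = -44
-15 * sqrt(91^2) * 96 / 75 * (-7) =61152 / 5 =12230.40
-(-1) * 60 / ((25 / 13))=156 / 5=31.20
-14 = -14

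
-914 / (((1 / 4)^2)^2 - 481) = 1.90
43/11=3.91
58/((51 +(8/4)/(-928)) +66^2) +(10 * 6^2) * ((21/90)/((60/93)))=1331329957/10224235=130.21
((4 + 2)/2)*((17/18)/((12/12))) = 17/6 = 2.83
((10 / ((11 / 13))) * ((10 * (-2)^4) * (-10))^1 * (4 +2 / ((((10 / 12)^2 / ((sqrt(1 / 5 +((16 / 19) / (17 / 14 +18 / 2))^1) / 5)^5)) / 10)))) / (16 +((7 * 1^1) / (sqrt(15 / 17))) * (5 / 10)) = -798720000 / 159797-52102347227136 * sqrt(52125645) / 770449550843740625 +11397388455936 * sqrt(59075731) / 770449550843740625 +11648000 * sqrt(255) / 159797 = -3834.72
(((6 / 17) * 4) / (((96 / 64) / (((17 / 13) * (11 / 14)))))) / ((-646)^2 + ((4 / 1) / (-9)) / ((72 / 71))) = 14256 / 6152066011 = 0.00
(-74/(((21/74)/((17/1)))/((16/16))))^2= 8666120464/441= 19651066.81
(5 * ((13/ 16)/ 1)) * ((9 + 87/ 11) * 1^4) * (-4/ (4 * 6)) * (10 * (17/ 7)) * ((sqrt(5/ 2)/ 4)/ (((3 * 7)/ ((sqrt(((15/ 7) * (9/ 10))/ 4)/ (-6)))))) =171275 * sqrt(105)/ 2897664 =0.61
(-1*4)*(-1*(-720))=-2880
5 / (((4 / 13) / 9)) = 585 / 4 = 146.25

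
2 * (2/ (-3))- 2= -10/ 3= -3.33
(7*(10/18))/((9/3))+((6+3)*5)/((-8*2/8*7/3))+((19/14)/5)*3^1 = -7118/945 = -7.53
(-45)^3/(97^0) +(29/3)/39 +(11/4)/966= -13732135219/150696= -91124.75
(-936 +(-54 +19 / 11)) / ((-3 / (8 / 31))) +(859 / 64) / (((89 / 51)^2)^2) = 355165269513589 / 4107860002752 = 86.46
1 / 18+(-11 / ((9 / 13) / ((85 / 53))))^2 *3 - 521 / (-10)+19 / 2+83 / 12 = 3058894961 / 1516860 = 2016.60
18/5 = 3.60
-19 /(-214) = 0.09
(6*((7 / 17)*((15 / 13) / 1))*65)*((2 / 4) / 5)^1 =18.53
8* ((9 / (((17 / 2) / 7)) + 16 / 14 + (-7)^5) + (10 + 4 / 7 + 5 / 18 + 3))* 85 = -719052100 / 63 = -11413525.40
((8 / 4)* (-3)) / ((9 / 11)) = -22 / 3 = -7.33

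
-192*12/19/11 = -2304/209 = -11.02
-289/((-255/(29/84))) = 0.39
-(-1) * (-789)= -789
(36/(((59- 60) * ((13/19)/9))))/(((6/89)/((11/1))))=-1004454/13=-77265.69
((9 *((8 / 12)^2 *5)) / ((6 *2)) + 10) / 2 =35 / 6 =5.83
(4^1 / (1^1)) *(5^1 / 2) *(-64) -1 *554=-1194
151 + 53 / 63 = 9566 / 63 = 151.84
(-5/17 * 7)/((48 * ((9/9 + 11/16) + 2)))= -35/3009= -0.01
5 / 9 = 0.56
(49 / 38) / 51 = 49 / 1938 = 0.03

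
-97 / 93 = -1.04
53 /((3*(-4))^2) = 0.37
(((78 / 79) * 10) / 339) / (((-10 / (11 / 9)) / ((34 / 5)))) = -9724 / 401715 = -0.02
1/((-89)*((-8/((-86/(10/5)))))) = -43/712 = -0.06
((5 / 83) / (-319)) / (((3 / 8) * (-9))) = 40 / 714879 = 0.00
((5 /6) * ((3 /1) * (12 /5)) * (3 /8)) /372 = 3 /496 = 0.01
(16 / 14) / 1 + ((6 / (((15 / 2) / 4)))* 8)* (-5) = -888 / 7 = -126.86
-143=-143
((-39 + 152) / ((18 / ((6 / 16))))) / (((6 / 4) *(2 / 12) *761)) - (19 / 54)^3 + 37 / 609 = 719311277 / 24325511112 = 0.03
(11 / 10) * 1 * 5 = 11 / 2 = 5.50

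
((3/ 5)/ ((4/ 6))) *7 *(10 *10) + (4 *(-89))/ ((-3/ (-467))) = -54787.33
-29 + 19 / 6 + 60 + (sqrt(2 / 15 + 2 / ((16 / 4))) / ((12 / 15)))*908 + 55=535 / 6 + 227*sqrt(570) / 6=992.43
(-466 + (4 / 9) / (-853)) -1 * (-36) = -3301114 / 7677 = -430.00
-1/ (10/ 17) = -17/ 10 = -1.70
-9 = -9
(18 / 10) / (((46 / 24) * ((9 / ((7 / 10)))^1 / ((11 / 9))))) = 154 / 1725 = 0.09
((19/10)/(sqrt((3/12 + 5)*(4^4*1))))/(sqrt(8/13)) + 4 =19*sqrt(546)/6720 + 4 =4.07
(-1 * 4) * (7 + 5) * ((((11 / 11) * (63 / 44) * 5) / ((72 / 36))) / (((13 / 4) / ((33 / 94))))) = -11340 / 611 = -18.56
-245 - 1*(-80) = -165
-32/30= -16/15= -1.07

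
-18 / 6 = -3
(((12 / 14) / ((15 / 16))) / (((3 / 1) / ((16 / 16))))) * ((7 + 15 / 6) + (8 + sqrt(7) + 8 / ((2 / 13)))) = 32 * sqrt(7) / 105 + 2224 / 105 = 21.99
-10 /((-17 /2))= 1.18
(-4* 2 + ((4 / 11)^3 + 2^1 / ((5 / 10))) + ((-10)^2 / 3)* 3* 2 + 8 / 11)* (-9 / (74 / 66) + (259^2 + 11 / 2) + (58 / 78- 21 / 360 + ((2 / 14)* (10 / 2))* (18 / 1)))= 1774941211129007 / 134444310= 13202055.27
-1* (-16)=16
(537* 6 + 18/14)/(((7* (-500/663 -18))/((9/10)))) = -134633421/6092660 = -22.10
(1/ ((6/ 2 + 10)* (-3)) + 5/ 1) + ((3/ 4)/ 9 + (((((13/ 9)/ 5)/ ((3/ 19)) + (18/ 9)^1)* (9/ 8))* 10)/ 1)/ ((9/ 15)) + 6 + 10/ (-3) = 18623/ 234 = 79.59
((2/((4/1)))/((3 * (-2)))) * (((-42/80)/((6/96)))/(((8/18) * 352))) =63/14080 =0.00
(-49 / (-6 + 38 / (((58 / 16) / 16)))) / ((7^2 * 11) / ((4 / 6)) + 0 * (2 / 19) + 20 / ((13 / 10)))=-2639 / 7176035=-0.00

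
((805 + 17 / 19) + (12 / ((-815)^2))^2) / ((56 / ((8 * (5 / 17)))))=6755575552772736 / 199508311452625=33.86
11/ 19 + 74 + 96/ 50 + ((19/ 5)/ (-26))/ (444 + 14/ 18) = 3781866041/ 49437050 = 76.50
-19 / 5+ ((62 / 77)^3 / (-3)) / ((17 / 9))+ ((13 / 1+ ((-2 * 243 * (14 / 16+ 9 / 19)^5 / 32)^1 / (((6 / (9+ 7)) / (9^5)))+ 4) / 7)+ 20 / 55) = -9599686967299094505373451 / 6297077475258859520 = -1524467.03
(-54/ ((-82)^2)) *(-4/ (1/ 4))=216/ 1681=0.13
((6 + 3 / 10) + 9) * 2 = 153 / 5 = 30.60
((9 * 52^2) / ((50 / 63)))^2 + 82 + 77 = 587651128431 / 625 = 940241805.49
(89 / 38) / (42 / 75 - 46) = -2225 / 43168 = -0.05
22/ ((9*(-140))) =-0.02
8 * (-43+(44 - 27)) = -208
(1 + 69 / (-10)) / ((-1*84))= 59 / 840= 0.07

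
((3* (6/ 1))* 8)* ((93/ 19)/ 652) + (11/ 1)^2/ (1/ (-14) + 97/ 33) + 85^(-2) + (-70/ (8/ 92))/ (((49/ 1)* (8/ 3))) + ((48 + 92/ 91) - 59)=23415443105671/ 863348831800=27.12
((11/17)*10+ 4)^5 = 178689902368/1419857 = 125850.63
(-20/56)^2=25/196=0.13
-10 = -10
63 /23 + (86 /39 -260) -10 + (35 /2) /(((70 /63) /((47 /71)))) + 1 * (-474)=-185616955 /254748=-728.63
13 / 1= 13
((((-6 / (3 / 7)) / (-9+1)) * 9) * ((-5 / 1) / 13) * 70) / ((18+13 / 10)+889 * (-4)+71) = 7875 / 64363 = 0.12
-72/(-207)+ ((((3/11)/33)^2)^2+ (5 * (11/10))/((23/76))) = 91316883329/4930254263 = 18.52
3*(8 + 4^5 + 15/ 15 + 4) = 3111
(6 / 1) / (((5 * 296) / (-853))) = -2559 / 740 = -3.46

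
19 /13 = 1.46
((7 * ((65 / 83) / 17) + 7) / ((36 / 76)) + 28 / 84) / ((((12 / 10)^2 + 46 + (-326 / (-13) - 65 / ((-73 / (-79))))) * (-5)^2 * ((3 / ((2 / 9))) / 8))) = 1015004848 / 5896158399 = 0.17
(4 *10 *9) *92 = 33120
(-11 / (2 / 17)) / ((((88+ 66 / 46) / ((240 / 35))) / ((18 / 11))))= -9936 / 847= -11.73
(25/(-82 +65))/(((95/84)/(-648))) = 272160/323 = 842.60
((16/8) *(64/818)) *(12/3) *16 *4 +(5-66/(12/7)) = 5365/818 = 6.56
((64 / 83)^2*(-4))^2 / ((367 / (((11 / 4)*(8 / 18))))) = 2952790016 / 156754834263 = 0.02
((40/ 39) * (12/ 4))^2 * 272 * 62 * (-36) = -971366400/ 169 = -5747730.18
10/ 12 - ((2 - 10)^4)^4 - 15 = -1688849860264021/ 6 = -281474976710670.17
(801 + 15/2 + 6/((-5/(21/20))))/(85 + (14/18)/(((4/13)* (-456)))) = 331291296/34881725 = 9.50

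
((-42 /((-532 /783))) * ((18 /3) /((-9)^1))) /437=-783 /8303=-0.09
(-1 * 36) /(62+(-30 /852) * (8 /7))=-8946 /15397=-0.58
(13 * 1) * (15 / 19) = 195 / 19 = 10.26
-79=-79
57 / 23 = 2.48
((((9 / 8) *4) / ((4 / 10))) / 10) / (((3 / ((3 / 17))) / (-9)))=-81 / 136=-0.60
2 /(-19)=-2 /19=-0.11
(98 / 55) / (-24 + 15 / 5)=-14 / 165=-0.08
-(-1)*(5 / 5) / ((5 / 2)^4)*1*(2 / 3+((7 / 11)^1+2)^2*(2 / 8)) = 13964 / 226875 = 0.06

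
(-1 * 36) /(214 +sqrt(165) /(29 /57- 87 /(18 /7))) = -13898402163 /82618011482- 1948887 * sqrt(165) /82618011482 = -0.17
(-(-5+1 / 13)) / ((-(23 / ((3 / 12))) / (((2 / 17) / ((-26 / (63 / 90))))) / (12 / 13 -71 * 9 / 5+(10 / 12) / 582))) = -403174786 / 18748264275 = -0.02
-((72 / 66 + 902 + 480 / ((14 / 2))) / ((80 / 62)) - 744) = -13919 / 1540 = -9.04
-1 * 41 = -41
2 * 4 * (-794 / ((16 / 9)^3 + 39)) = -4630608 / 32527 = -142.36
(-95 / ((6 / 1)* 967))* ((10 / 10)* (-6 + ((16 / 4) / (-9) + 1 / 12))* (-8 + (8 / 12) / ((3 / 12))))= -43510 / 78327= -0.56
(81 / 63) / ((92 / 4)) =9 / 161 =0.06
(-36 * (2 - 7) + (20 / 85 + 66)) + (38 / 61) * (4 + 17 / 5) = 1300632 / 5185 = 250.85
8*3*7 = 168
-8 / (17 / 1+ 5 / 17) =-68 / 147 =-0.46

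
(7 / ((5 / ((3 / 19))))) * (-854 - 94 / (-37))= -661584 / 3515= -188.22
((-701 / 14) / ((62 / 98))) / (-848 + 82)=4907 / 47492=0.10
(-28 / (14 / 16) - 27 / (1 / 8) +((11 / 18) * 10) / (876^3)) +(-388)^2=909289655345719 / 6049992384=150296.00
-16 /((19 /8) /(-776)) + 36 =100012 /19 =5263.79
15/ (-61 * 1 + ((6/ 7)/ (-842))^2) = -26054427/ 105954668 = -0.25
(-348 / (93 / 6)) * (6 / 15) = -8.98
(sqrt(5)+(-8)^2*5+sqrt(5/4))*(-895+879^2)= 1157619*sqrt(5)+246958720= 249547234.78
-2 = -2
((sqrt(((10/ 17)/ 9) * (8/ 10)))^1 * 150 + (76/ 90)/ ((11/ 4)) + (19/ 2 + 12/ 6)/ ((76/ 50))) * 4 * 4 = 1184708/ 9405 + 1600 * sqrt(34)/ 17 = 674.76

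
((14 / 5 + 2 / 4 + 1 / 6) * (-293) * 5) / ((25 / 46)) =-700856 / 75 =-9344.75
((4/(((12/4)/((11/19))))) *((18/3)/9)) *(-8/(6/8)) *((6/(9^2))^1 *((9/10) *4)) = -1.46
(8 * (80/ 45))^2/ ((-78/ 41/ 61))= -20488192/ 3159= -6485.66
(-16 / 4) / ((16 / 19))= -19 / 4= -4.75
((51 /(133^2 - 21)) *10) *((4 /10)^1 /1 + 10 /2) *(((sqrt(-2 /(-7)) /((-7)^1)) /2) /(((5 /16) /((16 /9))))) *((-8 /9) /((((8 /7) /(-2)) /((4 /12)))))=-2176 *sqrt(14) /463785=-0.02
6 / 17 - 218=-3700 / 17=-217.65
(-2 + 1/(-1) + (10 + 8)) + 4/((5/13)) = 127/5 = 25.40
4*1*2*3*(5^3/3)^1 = 1000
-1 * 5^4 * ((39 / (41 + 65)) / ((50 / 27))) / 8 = -26325 / 1696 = -15.52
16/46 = 8/23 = 0.35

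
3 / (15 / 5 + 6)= 1 / 3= 0.33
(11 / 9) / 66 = 1 / 54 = 0.02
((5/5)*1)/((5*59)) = 1/295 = 0.00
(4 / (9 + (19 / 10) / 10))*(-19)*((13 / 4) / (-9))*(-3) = -24700 / 2757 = -8.96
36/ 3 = 12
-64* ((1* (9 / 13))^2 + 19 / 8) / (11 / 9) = -277848 / 1859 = -149.46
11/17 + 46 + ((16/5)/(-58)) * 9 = 46.15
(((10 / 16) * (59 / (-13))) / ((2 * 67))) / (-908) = 295 / 12653888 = 0.00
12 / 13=0.92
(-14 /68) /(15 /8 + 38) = -28 /5423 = -0.01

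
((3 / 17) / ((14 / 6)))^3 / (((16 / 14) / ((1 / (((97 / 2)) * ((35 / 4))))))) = 729 / 817302115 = 0.00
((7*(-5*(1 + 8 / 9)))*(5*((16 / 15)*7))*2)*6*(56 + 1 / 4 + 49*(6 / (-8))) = -1732640 / 3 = -577546.67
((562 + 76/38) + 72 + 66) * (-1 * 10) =-7020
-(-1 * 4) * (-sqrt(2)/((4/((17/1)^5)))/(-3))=1419857 * sqrt(2)/3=669327.01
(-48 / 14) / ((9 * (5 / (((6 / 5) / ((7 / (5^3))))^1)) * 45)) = -16 / 441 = -0.04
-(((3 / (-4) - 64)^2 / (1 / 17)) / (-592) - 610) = 186981 / 256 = 730.39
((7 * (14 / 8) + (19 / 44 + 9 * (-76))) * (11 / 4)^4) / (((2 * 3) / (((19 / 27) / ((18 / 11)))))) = -152163913 / 55296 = -2751.81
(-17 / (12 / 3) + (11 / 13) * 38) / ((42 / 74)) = 53687 / 1092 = 49.16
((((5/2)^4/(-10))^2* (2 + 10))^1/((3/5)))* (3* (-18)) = -16479.49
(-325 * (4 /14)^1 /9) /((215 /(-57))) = 2.74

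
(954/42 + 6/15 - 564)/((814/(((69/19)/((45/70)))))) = -39583/10545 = -3.75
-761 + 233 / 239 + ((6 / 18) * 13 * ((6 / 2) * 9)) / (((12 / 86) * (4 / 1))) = -1052365 / 1912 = -550.40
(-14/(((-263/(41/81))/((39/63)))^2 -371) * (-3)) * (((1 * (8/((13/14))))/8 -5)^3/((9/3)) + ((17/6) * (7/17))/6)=-2649983873/2228886289500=-0.00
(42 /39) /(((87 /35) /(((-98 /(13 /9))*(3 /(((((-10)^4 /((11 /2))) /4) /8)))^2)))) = -31376268 /382890625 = -0.08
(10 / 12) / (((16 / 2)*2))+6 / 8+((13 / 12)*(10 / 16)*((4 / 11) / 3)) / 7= 18047 / 22176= 0.81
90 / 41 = 2.20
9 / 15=3 / 5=0.60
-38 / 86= -19 / 43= -0.44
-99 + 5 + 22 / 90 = -4219 / 45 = -93.76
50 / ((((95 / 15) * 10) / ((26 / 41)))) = 390 / 779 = 0.50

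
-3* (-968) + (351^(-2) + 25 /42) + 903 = 3807.60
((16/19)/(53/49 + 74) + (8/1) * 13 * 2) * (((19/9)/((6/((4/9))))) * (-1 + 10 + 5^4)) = 18436963456/893997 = 20623.07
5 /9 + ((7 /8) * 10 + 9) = 659 /36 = 18.31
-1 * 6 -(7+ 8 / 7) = -99 / 7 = -14.14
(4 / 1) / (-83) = -4 / 83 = -0.05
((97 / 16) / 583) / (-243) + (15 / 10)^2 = 5099987 / 2266704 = 2.25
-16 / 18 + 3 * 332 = 8956 / 9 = 995.11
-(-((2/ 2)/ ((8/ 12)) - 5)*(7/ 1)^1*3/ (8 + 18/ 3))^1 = -21/ 4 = -5.25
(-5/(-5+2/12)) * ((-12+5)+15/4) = -195/58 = -3.36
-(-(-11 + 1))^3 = -1000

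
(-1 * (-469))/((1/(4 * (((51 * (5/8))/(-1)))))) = -119595/2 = -59797.50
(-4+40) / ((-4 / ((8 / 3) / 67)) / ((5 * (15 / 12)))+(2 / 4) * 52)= 225 / 62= 3.63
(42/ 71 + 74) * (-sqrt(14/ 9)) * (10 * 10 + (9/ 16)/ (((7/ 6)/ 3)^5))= -204648032 * sqrt(14)/ 50421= -15186.59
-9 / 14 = -0.64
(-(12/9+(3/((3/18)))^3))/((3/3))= -17500/3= -5833.33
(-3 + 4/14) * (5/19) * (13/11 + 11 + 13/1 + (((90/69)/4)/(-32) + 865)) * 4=-72068295/28336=-2543.35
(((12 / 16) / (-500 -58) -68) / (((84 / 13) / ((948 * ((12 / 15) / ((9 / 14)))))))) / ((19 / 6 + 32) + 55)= -137.70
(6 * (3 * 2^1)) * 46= 1656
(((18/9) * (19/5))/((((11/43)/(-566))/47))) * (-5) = 43467668/11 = 3951606.18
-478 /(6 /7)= -1673 /3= -557.67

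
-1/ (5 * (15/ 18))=-6/ 25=-0.24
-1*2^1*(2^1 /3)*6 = -8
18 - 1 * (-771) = 789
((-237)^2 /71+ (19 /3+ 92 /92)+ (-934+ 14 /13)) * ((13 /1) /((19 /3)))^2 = -14522313 /25631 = -566.59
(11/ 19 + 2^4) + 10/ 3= 1135/ 57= 19.91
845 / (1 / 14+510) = 11830 / 7141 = 1.66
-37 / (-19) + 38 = 759 / 19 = 39.95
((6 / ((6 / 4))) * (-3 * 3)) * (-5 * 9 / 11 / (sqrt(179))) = 1620 * sqrt(179) / 1969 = 11.01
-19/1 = -19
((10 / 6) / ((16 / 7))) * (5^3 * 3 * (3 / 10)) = 2625 / 32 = 82.03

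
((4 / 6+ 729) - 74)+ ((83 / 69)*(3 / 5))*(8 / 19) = 4299887 / 6555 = 655.97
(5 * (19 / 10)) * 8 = 76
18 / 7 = 2.57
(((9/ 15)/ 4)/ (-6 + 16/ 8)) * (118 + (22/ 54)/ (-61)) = -38867/ 8784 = -4.42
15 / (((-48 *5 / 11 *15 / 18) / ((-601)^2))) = -11919633 / 40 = -297990.82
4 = 4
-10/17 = -0.59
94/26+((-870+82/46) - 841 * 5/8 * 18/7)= -18554103/8372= -2216.21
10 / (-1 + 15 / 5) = 5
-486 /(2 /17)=-4131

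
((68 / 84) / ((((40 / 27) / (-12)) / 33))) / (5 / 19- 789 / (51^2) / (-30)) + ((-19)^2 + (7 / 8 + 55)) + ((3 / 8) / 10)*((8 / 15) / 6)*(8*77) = -19228608577 / 51563400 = -372.91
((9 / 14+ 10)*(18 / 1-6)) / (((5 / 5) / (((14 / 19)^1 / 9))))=596 / 57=10.46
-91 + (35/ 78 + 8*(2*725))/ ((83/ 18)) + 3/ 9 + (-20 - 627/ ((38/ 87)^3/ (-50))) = 1769790678503/ 4674228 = 378627.38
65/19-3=8/19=0.42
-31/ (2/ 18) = -279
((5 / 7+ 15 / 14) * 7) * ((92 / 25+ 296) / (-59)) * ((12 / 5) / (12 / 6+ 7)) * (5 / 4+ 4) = -26222 / 295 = -88.89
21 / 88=0.24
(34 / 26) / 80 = 0.02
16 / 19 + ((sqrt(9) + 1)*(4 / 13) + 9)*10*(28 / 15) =142136 / 741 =191.82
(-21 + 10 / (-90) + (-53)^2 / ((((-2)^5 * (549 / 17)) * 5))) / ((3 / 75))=-3170255 / 5856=-541.37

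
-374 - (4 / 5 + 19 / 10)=-3767 / 10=-376.70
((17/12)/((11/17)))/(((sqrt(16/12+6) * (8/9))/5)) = 4335 * sqrt(66)/7744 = 4.55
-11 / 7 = -1.57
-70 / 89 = -0.79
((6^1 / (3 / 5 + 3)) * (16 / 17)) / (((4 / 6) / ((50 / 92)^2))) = 6250 / 8993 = 0.69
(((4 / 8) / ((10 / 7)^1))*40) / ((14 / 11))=11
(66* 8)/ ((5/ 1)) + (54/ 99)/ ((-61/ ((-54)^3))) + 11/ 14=71131817/ 46970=1514.41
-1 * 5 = -5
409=409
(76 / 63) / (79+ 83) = 0.01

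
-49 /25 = -1.96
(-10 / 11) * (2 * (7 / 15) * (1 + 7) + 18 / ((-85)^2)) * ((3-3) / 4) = 0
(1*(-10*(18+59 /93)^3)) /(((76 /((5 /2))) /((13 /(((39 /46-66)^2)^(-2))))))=-5054314438911491668041075 /10137479768896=-498577018562.27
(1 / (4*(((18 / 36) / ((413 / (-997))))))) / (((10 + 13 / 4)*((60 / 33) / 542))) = -1231153 / 264205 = -4.66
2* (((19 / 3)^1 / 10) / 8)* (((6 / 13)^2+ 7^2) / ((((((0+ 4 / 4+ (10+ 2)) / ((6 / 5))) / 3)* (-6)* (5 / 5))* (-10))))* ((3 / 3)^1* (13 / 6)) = 158023 / 2028000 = 0.08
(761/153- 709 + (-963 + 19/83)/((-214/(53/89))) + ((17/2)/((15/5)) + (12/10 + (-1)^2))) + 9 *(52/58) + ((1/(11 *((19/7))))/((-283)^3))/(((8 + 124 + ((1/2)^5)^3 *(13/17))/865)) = -1681483608232266054772821782767/2443147897701943235469937590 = -688.24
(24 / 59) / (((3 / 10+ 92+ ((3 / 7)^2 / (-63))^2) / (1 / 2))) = 4705960 / 2135604061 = 0.00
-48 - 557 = -605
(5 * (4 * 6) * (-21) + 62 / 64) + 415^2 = 5430591 / 32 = 169705.97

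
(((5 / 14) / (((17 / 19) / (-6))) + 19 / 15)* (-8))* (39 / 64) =13091 / 2380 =5.50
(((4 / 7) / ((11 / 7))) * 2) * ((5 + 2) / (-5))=-56 / 55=-1.02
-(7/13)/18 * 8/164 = -7/4797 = -0.00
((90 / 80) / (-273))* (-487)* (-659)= -962799 / 728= -1322.53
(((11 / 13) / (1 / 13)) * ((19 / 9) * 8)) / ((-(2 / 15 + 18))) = -1045 / 102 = -10.25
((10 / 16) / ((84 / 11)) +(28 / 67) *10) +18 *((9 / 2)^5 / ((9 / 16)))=2658814021 / 45024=59053.26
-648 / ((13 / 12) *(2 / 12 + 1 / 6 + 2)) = -23328 / 91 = -256.35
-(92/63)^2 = -8464/3969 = -2.13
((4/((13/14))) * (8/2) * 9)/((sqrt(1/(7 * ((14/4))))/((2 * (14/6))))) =32928 * sqrt(2)/13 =3582.09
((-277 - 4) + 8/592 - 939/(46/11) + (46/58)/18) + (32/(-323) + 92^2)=1141902881723/143483706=7958.42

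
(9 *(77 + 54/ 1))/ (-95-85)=-131/ 20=-6.55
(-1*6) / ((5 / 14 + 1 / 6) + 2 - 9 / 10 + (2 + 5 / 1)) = -1260 / 1811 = -0.70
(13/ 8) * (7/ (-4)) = -91/ 32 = -2.84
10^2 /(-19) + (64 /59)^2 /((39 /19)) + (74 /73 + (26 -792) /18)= -26116008887 /564893199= -46.23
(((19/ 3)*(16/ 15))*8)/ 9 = 2432/ 405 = 6.00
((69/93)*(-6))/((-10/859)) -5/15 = 177658/465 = 382.06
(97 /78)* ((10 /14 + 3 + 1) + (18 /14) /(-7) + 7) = 54805 /3822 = 14.34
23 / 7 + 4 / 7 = 27 / 7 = 3.86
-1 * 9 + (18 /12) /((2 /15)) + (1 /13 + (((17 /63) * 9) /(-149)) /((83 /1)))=10473965 /4501588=2.33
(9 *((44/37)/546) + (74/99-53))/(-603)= 17410957/200999799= 0.09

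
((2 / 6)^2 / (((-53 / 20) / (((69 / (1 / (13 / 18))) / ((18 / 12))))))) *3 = -5980 / 1431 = -4.18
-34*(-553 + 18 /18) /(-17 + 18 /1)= 18768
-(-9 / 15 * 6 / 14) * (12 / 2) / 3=18 / 35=0.51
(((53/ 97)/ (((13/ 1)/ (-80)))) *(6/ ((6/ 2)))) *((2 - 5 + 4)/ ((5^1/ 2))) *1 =-2.69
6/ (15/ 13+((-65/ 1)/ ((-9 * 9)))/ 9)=28431/ 5890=4.83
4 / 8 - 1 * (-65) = 65.50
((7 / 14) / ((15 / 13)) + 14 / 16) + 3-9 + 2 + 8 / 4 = -83 / 120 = -0.69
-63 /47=-1.34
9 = 9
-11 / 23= -0.48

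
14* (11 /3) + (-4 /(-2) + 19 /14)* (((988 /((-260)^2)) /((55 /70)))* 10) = 222899 /4290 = 51.96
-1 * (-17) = 17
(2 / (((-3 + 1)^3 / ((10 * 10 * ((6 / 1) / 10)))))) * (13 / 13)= -15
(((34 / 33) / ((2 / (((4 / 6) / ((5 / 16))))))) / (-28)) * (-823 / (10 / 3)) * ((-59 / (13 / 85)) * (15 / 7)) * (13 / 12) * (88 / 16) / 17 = -825469 / 294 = -2807.72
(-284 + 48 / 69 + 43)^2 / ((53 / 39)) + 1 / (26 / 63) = 30977163537 / 728962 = 42494.89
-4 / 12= -1 / 3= -0.33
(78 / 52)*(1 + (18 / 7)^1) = 5.36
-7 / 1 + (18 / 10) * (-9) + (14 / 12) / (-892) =-620867 / 26760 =-23.20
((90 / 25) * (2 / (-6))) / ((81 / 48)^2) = -512 / 1215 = -0.42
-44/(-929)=44/929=0.05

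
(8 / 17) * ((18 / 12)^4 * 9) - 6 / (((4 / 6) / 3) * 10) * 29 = -4833 / 85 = -56.86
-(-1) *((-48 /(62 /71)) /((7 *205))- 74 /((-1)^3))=3290186 /44485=73.96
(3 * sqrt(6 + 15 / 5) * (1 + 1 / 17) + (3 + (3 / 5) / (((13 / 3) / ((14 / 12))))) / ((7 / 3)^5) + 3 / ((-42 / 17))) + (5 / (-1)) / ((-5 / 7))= 285277383 / 18571735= 15.36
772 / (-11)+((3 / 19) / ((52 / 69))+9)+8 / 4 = -640911 / 10868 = -58.97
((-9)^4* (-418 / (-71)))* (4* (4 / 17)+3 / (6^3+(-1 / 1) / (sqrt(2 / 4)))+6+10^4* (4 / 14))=4113747* sqrt(2) / 1656217+21804193758591684 / 197089823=110630747.54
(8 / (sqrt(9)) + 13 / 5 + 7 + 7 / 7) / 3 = 199 / 45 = 4.42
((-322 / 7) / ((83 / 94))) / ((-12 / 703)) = 759943 / 249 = 3051.98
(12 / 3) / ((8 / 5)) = 5 / 2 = 2.50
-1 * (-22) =22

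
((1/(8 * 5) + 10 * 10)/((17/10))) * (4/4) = 4001/68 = 58.84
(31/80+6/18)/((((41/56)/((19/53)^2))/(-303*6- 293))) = -922867981/3455070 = -267.11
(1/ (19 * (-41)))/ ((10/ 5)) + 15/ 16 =11677/ 12464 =0.94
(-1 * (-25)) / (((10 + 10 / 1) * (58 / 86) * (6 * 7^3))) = 0.00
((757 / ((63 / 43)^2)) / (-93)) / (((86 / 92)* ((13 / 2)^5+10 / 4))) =-47915072 / 137080087641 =-0.00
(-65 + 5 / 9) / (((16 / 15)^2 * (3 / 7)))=-132.16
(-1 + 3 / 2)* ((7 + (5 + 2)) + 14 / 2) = 21 / 2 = 10.50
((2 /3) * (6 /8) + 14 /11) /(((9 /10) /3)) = 65 /11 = 5.91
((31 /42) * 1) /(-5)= -0.15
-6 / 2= -3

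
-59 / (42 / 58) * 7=-1711 / 3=-570.33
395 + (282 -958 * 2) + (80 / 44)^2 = -1235.69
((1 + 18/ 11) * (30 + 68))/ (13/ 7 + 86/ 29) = 576926/ 10769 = 53.57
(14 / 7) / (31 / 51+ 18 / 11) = 1122 / 1259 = 0.89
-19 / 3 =-6.33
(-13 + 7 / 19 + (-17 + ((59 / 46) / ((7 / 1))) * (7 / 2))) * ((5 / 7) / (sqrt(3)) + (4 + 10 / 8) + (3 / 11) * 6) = -15354525 / 76912 - 253375 * sqrt(3) / 36708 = -211.59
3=3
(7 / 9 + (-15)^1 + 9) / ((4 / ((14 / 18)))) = -329 / 324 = -1.02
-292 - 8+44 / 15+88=-3136 / 15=-209.07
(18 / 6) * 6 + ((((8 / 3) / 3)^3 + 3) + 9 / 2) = 38203 / 1458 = 26.20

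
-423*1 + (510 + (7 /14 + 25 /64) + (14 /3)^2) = 63169 /576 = 109.67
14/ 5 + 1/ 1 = 19/ 5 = 3.80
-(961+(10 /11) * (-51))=-914.64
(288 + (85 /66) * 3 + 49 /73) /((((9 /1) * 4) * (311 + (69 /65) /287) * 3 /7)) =0.06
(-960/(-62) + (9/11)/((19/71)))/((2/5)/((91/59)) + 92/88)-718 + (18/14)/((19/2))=-37892151386/53850503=-703.65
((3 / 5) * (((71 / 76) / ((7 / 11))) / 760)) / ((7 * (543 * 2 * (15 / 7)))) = 781 / 10977288000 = 0.00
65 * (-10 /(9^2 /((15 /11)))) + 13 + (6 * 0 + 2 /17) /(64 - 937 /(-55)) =46327529 /22503393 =2.06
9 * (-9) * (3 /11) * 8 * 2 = -3888 /11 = -353.45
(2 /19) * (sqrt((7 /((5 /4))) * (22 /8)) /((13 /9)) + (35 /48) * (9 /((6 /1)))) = 35 /304 + 18 * sqrt(385) /1235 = 0.40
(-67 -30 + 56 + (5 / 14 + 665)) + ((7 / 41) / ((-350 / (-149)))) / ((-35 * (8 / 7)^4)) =183490714251 / 293888000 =624.36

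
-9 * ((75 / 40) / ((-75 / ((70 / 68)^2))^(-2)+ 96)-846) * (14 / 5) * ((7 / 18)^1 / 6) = 1595384894208 / 1154596705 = 1381.77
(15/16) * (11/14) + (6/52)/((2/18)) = 5169/2912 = 1.78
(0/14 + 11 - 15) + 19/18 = -53/18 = -2.94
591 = 591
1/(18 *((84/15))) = 5/504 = 0.01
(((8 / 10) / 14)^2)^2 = 16 / 1500625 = 0.00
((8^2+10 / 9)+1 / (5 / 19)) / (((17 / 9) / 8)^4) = 9259536384 / 417605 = 22172.95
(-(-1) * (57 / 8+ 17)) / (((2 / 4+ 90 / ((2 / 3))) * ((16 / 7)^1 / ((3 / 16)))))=4053 / 277504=0.01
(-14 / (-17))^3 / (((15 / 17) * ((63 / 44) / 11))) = 189728 / 39015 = 4.86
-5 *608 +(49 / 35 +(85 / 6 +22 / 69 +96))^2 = 4512650401 / 476100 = 9478.37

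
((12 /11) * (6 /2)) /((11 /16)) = 576 /121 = 4.76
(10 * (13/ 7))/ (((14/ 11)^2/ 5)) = 39325/ 686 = 57.33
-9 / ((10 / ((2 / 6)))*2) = -0.15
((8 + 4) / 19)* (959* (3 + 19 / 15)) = 245504 / 95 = 2584.25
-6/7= -0.86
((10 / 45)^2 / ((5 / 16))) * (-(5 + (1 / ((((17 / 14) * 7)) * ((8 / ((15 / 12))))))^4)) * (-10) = 9122720635 / 1154594304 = 7.90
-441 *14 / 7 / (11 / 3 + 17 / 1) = -1323 / 31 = -42.68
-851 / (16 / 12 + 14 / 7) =-255.30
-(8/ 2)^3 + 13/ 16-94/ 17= -18691/ 272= -68.72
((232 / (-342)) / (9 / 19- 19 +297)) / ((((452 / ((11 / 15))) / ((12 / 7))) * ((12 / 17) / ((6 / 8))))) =-493 / 68484780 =-0.00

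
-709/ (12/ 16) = -2836/ 3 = -945.33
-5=-5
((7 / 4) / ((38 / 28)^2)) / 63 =49 / 3249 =0.02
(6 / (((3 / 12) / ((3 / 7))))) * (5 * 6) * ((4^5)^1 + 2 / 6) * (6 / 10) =189648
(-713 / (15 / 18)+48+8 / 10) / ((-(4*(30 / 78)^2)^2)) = 57607537 / 25000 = 2304.30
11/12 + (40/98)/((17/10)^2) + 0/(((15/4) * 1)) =179771/169932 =1.06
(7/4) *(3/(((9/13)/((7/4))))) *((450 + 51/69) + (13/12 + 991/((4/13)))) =322841155/6624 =48738.10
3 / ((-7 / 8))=-24 / 7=-3.43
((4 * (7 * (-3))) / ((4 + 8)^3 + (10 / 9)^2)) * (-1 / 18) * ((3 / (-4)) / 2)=-567 / 560272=-0.00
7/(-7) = -1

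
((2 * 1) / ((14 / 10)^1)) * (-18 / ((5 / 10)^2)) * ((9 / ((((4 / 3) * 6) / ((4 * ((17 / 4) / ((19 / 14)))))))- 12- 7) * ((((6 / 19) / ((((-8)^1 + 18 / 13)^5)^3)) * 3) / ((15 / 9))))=-4639438156904172123723 / 32884559111665393490564930719744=-0.00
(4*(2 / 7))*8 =64 / 7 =9.14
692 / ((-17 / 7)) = -4844 / 17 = -284.94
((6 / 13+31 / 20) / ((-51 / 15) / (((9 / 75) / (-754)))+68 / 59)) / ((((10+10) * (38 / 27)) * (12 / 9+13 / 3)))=7498251 / 12702861828800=0.00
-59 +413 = 354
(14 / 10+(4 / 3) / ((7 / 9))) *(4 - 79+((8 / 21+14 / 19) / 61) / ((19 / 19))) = -198922711 / 851865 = -233.51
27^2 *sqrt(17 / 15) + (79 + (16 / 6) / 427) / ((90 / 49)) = 708449 / 16470 + 243 *sqrt(255) / 5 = 819.09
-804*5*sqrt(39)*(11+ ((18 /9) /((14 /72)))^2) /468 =-1917205*sqrt(39) /1911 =-6265.28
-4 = -4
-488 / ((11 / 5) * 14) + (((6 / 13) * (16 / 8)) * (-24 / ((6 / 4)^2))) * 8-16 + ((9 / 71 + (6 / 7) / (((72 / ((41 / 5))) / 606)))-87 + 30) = -76990847 / 710710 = -108.33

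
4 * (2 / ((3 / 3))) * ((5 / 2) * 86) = 1720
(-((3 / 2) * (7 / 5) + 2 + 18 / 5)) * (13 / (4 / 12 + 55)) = -3003 / 1660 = -1.81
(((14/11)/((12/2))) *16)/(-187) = -112/6171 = -0.02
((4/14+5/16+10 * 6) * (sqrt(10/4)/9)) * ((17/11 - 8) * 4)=-43807 * sqrt(10)/504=-274.86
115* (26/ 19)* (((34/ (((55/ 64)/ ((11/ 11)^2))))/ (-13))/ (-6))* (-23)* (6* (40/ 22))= -46044160/ 2299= -20027.91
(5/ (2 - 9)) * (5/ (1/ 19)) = -475/ 7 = -67.86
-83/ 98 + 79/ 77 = 193/ 1078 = 0.18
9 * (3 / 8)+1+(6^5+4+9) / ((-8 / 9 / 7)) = -61334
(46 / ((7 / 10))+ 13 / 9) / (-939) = -4231 / 59157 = -0.07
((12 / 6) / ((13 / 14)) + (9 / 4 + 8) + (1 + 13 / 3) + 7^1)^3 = 57467768779 / 3796416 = 15137.37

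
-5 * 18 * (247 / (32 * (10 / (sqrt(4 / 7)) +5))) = -38.11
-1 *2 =-2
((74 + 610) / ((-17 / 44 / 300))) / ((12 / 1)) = -44258.82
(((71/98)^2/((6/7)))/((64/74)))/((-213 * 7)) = -0.00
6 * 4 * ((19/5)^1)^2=8664/25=346.56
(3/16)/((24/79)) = 79/128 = 0.62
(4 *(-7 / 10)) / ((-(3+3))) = 7 / 15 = 0.47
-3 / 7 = -0.43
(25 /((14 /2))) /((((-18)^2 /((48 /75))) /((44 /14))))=88 /3969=0.02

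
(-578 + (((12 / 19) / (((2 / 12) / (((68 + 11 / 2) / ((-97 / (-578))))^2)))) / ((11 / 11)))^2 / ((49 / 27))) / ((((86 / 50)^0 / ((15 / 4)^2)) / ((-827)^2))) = 715907525548611324871170950175 / 255672563528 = 2800095229890432331.96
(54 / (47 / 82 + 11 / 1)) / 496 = 1107 / 117676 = 0.01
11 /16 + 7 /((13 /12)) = 1487 /208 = 7.15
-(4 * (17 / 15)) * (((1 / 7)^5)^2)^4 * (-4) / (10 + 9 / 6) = 544 / 2196547987513614655080795123032280345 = 0.00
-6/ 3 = -2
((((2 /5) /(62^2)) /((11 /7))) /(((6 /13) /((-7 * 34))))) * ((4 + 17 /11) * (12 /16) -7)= 270725 /2790744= 0.10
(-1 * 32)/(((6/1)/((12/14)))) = -32/7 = -4.57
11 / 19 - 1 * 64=-1205 / 19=-63.42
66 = 66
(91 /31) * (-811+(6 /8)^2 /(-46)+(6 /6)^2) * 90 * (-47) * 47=5392858329495 /11408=472726010.65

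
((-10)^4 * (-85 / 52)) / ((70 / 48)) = -1020000 / 91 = -11208.79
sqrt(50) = 5*sqrt(2) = 7.07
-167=-167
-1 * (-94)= 94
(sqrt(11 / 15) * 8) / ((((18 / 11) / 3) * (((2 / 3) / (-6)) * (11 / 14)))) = -56 * sqrt(165) / 5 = -143.87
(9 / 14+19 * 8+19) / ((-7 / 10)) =-12015 / 49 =-245.20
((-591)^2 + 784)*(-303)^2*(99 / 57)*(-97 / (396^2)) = -346388267305 / 10032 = -34528336.06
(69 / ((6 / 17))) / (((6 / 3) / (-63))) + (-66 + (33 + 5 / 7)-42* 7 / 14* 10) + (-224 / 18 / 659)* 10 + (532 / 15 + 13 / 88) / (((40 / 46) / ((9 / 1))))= -2203831012597 / 365349600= -6032.12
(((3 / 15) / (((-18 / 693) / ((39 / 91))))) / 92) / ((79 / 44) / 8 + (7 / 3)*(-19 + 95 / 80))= 1452 / 1673365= 0.00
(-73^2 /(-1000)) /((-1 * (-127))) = 5329 /127000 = 0.04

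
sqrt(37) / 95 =0.06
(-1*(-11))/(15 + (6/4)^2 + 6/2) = 44/81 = 0.54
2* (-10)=-20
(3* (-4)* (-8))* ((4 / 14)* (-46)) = -1261.71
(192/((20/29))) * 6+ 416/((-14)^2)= 409768/245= 1672.52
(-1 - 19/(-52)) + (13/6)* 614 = 207433/156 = 1329.70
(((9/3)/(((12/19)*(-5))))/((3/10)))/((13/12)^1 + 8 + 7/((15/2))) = -190/601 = -0.32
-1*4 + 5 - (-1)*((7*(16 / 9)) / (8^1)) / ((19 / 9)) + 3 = 90 / 19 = 4.74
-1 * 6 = -6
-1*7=-7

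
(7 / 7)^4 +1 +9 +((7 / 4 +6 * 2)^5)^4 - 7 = 64158439152961731834511386571901729 / 1099511627776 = 58351760483639492881149.08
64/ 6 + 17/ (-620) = 10.64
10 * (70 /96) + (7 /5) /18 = 2653 /360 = 7.37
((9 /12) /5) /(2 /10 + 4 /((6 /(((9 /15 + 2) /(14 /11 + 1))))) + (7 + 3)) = 225 /16444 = 0.01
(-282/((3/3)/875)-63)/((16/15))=-3702195/16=-231387.19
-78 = -78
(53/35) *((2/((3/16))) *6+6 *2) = 115.09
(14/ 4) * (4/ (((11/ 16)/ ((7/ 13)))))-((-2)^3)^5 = 4687392/ 143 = 32778.97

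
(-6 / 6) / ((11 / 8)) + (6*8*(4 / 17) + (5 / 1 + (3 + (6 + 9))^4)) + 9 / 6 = 39267407 / 374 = 104993.07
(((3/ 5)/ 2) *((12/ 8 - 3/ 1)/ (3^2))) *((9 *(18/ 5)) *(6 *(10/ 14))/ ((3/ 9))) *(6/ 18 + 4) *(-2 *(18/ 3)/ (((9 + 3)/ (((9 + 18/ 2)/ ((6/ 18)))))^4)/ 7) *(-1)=-62178597/ 980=-63447.55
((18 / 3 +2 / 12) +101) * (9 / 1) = 1929 / 2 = 964.50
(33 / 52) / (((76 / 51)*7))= 1683 / 27664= 0.06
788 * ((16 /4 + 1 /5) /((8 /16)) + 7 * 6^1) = 39715.20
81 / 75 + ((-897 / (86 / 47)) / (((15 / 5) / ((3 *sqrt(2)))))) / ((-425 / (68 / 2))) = 27 / 25 + 42159 *sqrt(2) / 1075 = 56.54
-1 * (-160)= 160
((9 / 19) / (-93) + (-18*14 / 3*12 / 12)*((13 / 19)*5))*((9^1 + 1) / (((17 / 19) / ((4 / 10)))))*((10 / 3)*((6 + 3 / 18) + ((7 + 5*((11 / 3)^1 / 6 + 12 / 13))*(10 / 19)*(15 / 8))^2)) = -13981040077505 / 15130232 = -924046.64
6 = 6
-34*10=-340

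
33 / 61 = 0.54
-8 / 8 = -1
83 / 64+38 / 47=6333 / 3008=2.11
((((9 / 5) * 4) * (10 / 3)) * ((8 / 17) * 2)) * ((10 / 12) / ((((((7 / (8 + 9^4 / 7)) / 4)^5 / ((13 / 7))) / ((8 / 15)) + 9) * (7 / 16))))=6916859118586392410209648640 / 1446866428907430535648262367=4.78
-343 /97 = -3.54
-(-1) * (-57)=-57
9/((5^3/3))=27/125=0.22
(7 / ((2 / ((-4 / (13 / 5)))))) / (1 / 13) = -70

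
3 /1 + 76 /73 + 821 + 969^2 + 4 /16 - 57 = 274400953 /292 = 939729.29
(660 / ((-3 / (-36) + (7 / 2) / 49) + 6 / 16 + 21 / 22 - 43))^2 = 1487619302400 / 5886111841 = 252.73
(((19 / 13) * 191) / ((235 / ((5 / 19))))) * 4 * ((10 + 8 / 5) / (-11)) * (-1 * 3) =132936 / 33605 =3.96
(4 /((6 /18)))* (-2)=-24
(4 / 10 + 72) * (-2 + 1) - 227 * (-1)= 773 / 5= 154.60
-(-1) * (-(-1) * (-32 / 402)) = -16 / 201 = -0.08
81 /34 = 2.38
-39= -39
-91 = -91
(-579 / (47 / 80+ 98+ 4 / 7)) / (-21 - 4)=64848 / 277645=0.23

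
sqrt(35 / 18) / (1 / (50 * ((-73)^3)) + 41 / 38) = 184783075 * sqrt(70) / 1196227218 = 1.29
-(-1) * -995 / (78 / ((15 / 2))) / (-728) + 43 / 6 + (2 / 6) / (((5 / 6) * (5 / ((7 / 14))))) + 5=35030293 / 2839200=12.34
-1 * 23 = -23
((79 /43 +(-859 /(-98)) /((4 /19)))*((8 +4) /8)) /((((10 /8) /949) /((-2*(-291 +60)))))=68844568221 /3010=22871949.58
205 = 205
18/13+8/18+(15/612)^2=989861/541008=1.83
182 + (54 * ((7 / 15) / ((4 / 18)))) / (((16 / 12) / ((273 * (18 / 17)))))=24766.45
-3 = -3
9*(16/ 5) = 144/ 5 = 28.80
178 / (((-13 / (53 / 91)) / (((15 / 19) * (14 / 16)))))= -70755 / 12844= -5.51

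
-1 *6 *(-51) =306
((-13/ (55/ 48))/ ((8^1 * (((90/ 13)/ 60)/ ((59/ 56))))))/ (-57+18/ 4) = 9971/ 40425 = 0.25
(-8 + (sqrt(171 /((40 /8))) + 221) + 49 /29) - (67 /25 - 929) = 3 * sqrt(95) /5 + 827232 /725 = 1146.86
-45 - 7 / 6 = -277 / 6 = -46.17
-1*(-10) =10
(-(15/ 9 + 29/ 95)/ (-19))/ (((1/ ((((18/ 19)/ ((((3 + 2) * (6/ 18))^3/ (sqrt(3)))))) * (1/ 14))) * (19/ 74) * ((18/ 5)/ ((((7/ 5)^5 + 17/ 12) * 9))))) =3764722509 * sqrt(3)/ 37510156250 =0.17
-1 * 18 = -18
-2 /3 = -0.67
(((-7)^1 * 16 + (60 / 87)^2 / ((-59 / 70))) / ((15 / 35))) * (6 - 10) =52129728 / 49619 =1050.60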